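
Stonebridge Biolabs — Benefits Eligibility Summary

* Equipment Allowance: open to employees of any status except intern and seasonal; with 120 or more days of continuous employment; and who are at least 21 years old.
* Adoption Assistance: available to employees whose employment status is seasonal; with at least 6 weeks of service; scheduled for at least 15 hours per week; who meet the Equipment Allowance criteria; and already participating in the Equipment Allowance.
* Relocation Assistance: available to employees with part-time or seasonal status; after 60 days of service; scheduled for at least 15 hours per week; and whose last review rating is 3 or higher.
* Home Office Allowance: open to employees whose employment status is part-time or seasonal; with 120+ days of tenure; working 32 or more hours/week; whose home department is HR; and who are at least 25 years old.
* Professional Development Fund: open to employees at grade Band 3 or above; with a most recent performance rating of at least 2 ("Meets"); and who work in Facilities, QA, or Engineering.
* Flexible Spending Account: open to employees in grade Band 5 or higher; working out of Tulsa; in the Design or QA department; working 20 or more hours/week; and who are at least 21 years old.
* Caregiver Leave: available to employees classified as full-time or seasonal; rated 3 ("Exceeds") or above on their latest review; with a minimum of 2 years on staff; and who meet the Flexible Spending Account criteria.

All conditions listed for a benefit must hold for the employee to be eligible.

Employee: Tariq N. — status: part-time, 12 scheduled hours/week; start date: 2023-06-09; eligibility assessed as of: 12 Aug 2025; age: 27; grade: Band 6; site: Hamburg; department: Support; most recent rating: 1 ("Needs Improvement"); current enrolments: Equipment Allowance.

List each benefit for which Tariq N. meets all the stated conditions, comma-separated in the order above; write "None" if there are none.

Equipment Allowance

Service from 2023-06-09 to 12 Aug 2025: 795 days.
Equipment Allowance — status part-time ✓ (not excluded); service 795 days ≥ 120 days ✓; age 27 ≥ 21 ✓ → eligible.
Adoption Assistance — status part-time ✗ (requires seasonal) → not eligible.
Relocation Assistance — status part-time ✓; service 795 days ≥ 60 days ✓; 12 hrs/wk < 15 ✗ → not eligible.
Home Office Allowance — status part-time ✓; service 795 days ≥ 120 days ✓; 12 hrs/wk < 32 ✗ → not eligible.
Professional Development Fund — grade Band 6 ≥ Band 3 ✓; rating 1 < 2 ✗ → not eligible.
Flexible Spending Account — grade Band 6 ≥ Band 5 ✓; site Hamburg ✗ (not Tulsa) → not eligible.
Caregiver Leave — status part-time ✗ (requires full-time or seasonal) → not eligible.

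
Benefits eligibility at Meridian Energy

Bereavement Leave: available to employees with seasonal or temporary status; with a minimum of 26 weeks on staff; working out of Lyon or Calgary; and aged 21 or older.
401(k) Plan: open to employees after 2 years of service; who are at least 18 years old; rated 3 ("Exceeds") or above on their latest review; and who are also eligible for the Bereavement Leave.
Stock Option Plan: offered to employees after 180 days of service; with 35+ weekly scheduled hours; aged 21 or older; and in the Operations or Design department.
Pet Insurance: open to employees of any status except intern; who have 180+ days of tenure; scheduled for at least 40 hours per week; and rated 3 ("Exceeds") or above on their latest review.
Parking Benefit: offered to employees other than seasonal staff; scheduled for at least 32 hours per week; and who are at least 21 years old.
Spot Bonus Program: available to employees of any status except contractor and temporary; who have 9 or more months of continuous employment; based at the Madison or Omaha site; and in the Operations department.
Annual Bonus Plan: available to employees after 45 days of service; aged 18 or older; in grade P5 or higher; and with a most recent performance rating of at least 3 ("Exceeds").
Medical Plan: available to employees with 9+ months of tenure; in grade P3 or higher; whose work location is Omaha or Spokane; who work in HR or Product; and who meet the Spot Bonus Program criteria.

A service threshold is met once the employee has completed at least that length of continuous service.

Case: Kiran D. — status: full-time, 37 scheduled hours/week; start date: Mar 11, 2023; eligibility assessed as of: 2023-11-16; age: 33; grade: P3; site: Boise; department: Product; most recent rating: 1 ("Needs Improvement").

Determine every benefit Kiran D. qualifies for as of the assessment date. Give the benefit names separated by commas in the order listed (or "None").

Parking Benefit

Service from Mar 11, 2023 to 2023-11-16: 250 days.
Bereavement Leave — status full-time ✗ (requires seasonal or temporary) → not eligible.
401(k) Plan — service 250 days < 2 years (≈730 days) ✗ → not eligible.
Stock Option Plan — service 250 days ≥ 180 days ✓; 37 hrs/wk ≥ 35 ✓; age 33 ≥ 21 ✓; dept Product ✗ → not eligible.
Pet Insurance — status full-time ✓ (not excluded); service 250 days ≥ 180 days ✓; 37 hrs/wk < 40 ✗ → not eligible.
Parking Benefit — status full-time ✓ (not excluded); 37 hrs/wk ≥ 32 ✓; age 33 ≥ 21 ✓ → eligible.
Spot Bonus Program — status full-time ✓ (not excluded); service 250 days < 9 months (≈270 days) ✗ → not eligible.
Annual Bonus Plan — service 250 days ≥ 45 days ✓; age 33 ≥ 18 ✓; grade P3 < P5 ✗ → not eligible.
Medical Plan — service 250 days < 9 months (≈270 days) ✗ → not eligible.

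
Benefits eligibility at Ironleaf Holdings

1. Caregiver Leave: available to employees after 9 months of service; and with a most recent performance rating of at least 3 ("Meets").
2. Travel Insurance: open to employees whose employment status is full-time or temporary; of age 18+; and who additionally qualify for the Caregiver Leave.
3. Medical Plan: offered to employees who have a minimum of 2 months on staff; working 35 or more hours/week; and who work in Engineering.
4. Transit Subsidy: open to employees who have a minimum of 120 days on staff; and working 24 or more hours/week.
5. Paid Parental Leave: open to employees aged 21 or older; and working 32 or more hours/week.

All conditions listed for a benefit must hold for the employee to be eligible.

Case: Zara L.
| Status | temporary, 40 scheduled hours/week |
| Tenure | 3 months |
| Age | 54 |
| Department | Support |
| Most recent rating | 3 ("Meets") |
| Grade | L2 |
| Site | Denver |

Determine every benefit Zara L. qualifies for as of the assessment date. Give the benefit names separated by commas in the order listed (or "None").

Paid Parental Leave

Caregiver Leave — service 3 months < 9 months ✗ → not eligible.
Travel Insurance — status temporary ✓; age 54 ≥ 18 ✓; not eligible for Caregiver Leave ✗ → not eligible.
Medical Plan — service 3 months ≥ 2 months ✓; 40 hrs/wk ≥ 35 ✓; dept Support ✗ → not eligible.
Transit Subsidy — service 3 months < 120 days ✗ → not eligible.
Paid Parental Leave — age 54 ≥ 21 ✓; 40 hrs/wk ≥ 32 ✓ → eligible.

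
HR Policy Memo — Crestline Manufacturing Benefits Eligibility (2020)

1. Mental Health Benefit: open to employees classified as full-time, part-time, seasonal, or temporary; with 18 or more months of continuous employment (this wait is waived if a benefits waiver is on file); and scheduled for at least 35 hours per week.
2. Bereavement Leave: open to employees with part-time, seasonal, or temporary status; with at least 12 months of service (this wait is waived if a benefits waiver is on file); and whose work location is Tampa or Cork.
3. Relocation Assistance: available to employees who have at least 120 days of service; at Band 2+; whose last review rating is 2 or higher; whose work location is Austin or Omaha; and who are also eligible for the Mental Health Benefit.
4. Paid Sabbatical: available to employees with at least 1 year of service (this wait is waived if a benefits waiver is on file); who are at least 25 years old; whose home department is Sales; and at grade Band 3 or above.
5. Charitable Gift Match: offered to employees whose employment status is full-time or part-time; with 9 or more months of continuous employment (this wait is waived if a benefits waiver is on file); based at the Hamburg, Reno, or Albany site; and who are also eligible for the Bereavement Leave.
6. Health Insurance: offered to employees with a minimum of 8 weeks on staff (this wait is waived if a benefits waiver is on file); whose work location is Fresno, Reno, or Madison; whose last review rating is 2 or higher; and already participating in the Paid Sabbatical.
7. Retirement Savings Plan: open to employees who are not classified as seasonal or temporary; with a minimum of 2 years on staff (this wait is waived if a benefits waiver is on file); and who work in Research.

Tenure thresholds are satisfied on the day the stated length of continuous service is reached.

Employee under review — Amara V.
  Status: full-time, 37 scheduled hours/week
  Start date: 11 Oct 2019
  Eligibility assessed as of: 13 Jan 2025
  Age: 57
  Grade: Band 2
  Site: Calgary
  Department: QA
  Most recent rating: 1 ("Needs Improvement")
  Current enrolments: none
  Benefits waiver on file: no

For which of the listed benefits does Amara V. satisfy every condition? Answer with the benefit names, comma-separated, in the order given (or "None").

Service from 11 Oct 2019 to 13 Jan 2025: 1921 days.
Mental Health Benefit — status full-time ✓; no waiver, service 1921 days ≥ 18 months (≈540 days) ✓; 37 hrs/wk ≥ 35 ✓ → eligible.
Bereavement Leave — status full-time ✗ (requires part-time, seasonal, or temporary) → not eligible.
Relocation Assistance — service 1921 days ≥ 120 days ✓; grade Band 2 ≥ Band 2 ✓; rating 1 < 2 ✗ → not eligible.
Paid Sabbatical — no waiver, service 1921 days ≥ 1 year (≈365 days) ✓; age 57 ≥ 25 ✓; dept QA ✗ → not eligible.
Charitable Gift Match — status full-time ✓; no waiver, service 1921 days ≥ 9 months (≈270 days) ✓; site Calgary ✗ (not Hamburg, Reno, or Albany) → not eligible.
Health Insurance — no waiver, service 1921 days ≥ 8 weeks (≈56 days) ✓; site Calgary ✗ (not Fresno, Reno, or Madison) → not eligible.
Retirement Savings Plan — status full-time ✓ (not excluded); no waiver, service 1921 days ≥ 2 years (≈730 days) ✓; dept QA ✗ → not eligible.

Mental Health Benefit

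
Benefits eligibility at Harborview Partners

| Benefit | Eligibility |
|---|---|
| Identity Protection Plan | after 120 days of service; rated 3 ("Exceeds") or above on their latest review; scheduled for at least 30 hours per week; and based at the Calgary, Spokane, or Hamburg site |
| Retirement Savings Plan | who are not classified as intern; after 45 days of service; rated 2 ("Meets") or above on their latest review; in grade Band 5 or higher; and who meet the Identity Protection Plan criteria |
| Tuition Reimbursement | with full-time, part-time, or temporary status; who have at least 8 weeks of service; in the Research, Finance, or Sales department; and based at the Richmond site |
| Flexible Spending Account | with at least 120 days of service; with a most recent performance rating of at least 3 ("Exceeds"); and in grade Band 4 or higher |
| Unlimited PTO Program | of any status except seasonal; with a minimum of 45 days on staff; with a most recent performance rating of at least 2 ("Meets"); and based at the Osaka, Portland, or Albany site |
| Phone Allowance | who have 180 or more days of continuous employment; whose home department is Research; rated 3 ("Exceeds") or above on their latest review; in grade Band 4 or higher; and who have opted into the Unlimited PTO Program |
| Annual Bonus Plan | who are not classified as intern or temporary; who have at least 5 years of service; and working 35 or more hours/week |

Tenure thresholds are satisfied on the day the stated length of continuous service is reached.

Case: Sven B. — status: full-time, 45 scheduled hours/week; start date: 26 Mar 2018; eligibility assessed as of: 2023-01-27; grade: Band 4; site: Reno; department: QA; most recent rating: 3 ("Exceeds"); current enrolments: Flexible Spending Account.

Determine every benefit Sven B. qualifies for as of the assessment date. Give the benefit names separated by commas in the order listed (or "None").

Flexible Spending Account

Service from 26 Mar 2018 to 2023-01-27: 1768 days.
Identity Protection Plan — service 1768 days ≥ 120 days ✓; rating 3 ≥ 3 ✓; 45 hrs/wk ≥ 30 ✓; site Reno ✗ (not Calgary, Spokane, or Hamburg) → not eligible.
Retirement Savings Plan — status full-time ✓ (not excluded); service 1768 days ≥ 45 days ✓; rating 3 ≥ 2 ✓; grade Band 4 < Band 5 ✗ → not eligible.
Tuition Reimbursement — status full-time ✓; service 1768 days ≥ 8 weeks (≈56 days) ✓; dept QA ✗ → not eligible.
Flexible Spending Account — service 1768 days ≥ 120 days ✓; rating 3 ≥ 3 ✓; grade Band 4 ≥ Band 4 ✓ → eligible.
Unlimited PTO Program — status full-time ✓ (not excluded); service 1768 days ≥ 45 days ✓; rating 3 ≥ 2 ✓; site Reno ✗ (not Osaka, Portland, or Albany) → not eligible.
Phone Allowance — service 1768 days ≥ 180 days ✓; dept QA ✗ → not eligible.
Annual Bonus Plan — status full-time ✓ (not excluded); service 1768 days < 5 years (≈1825 days) ✗ → not eligible.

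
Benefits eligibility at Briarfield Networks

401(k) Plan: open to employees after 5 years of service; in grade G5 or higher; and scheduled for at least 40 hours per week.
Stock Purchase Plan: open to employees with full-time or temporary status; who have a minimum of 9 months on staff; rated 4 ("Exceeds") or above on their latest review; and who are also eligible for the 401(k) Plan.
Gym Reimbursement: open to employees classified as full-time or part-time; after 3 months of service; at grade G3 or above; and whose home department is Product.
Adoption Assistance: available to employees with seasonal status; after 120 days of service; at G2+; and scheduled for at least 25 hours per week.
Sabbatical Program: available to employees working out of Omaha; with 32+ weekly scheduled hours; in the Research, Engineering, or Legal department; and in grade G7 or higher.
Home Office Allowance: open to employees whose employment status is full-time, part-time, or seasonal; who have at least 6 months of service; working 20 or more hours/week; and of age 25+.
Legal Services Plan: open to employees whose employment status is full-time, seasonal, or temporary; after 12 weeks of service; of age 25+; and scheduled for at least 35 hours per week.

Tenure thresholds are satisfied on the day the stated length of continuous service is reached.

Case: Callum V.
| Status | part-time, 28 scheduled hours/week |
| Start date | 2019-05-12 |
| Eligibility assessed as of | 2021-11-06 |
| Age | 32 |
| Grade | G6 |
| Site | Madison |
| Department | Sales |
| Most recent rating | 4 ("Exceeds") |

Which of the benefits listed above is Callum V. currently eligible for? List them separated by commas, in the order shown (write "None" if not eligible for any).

Home Office Allowance

Service from 2019-05-12 to 2021-11-06: 909 days.
401(k) Plan — service 909 days < 5 years (≈1825 days) ✗ → not eligible.
Stock Purchase Plan — status part-time ✗ (requires full-time or temporary) → not eligible.
Gym Reimbursement — status part-time ✓; service 909 days ≥ 3 months (≈90 days) ✓; grade G6 ≥ G3 ✓; dept Sales ✗ → not eligible.
Adoption Assistance — status part-time ✗ (requires seasonal) → not eligible.
Sabbatical Program — site Madison ✗ (not Omaha) → not eligible.
Home Office Allowance — status part-time ✓; service 909 days ≥ 6 months (≈180 days) ✓; 28 hrs/wk ≥ 20 ✓; age 32 ≥ 25 ✓ → eligible.
Legal Services Plan — status part-time ✗ (requires full-time, seasonal, or temporary) → not eligible.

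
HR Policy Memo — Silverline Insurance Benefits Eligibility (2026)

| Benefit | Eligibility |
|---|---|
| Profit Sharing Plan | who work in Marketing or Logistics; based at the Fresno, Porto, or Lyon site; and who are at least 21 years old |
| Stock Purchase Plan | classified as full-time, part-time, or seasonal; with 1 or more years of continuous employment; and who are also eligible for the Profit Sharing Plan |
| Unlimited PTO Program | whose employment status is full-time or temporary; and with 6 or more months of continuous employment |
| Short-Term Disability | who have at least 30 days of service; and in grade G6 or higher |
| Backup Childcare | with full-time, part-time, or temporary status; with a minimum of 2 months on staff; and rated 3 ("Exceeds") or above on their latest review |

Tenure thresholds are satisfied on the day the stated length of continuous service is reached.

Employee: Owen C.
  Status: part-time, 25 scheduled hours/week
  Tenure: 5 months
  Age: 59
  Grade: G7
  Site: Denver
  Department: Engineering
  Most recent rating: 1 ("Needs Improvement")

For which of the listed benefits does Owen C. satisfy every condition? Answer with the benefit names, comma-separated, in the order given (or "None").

Profit Sharing Plan — dept Engineering ✗ → not eligible.
Stock Purchase Plan — status part-time ✓; service 5 months < 1 year (≈365 days) ✗ → not eligible.
Unlimited PTO Program — status part-time ✗ (requires full-time or temporary) → not eligible.
Short-Term Disability — service 5 months ≥ 30 days ✓; grade G7 ≥ G6 ✓ → eligible.
Backup Childcare — status part-time ✓; service 5 months ≥ 2 months ✓; rating 1 < 3 ✗ → not eligible.

Short-Term Disability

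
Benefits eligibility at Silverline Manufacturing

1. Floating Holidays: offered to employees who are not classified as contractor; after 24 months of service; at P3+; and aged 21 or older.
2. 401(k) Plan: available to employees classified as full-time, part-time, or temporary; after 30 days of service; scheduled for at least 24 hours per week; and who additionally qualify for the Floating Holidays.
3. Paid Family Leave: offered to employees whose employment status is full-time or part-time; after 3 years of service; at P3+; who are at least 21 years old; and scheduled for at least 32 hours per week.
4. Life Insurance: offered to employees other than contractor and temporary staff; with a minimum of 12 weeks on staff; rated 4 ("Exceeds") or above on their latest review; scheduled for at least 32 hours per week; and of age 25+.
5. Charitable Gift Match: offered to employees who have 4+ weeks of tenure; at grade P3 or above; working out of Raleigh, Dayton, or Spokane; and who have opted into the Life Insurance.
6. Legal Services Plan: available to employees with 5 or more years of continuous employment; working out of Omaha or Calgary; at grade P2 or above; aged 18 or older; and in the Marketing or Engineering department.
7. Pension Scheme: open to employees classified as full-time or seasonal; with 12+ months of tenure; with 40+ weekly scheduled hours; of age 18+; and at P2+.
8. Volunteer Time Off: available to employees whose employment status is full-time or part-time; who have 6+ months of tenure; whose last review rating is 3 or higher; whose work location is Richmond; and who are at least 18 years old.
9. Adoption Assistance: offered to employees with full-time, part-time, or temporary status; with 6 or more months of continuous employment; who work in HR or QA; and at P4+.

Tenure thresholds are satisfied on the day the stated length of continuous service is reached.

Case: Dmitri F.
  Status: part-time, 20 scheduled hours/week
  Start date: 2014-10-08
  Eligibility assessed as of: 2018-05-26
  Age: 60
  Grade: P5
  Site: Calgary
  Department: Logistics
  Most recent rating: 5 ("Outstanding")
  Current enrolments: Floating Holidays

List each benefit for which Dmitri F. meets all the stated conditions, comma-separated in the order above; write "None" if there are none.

Service from 2014-10-08 to 2018-05-26: 1326 days.
Floating Holidays — status part-time ✓ (not excluded); service 1326 days ≥ 24 months (≈720 days) ✓; grade P5 ≥ P3 ✓; age 60 ≥ 21 ✓ → eligible.
401(k) Plan — status part-time ✓; service 1326 days ≥ 30 days ✓; 20 hrs/wk < 24 ✗ → not eligible.
Paid Family Leave — status part-time ✓; service 1326 days ≥ 3 years (≈1095 days) ✓; grade P5 ≥ P3 ✓; age 60 ≥ 21 ✓; 20 hrs/wk < 32 ✗ → not eligible.
Life Insurance — status part-time ✓ (not excluded); service 1326 days ≥ 12 weeks (≈84 days) ✓; rating 5 ≥ 4 ✓; 20 hrs/wk < 32 ✗ → not eligible.
Charitable Gift Match — service 1326 days ≥ 4 weeks (≈28 days) ✓; grade P5 ≥ P3 ✓; site Calgary ✗ (not Raleigh, Dayton, or Spokane) → not eligible.
Legal Services Plan — service 1326 days < 5 years (≈1825 days) ✗ → not eligible.
Pension Scheme — status part-time ✗ (requires full-time or seasonal) → not eligible.
Volunteer Time Off — status part-time ✓; service 1326 days ≥ 6 months (≈180 days) ✓; rating 5 ≥ 3 ✓; site Calgary ✗ (not Richmond) → not eligible.
Adoption Assistance — status part-time ✓; service 1326 days ≥ 6 months (≈180 days) ✓; dept Logistics ✗ → not eligible.

Floating Holidays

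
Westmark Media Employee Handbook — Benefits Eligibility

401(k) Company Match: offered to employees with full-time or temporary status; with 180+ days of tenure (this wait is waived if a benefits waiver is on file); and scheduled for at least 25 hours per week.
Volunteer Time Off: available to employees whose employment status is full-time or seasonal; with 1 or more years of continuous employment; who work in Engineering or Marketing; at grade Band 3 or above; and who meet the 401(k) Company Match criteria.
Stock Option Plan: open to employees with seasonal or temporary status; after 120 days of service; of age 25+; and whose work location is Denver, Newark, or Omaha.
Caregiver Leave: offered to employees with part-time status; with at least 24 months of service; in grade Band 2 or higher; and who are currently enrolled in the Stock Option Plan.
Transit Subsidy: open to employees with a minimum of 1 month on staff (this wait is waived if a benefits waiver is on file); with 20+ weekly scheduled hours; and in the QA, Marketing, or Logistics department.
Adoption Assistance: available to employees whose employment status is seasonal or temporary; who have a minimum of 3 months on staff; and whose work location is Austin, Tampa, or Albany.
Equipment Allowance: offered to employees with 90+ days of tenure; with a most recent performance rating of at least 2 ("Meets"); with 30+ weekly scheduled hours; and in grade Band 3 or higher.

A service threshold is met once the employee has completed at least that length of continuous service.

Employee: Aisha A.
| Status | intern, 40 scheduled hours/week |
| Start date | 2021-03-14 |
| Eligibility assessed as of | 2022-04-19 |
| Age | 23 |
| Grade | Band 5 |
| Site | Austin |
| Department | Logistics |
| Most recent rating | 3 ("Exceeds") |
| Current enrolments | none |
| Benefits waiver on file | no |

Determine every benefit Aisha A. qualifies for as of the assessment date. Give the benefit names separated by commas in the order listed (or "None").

Transit Subsidy, Equipment Allowance

Service from 2021-03-14 to 2022-04-19: 401 days.
401(k) Company Match — status intern ✗ (requires full-time or temporary) → not eligible.
Volunteer Time Off — status intern ✗ (requires full-time or seasonal) → not eligible.
Stock Option Plan — status intern ✗ (requires seasonal or temporary) → not eligible.
Caregiver Leave — status intern ✗ (requires part-time) → not eligible.
Transit Subsidy — no waiver, service 401 days ≥ 1 month (≈30 days) ✓; 40 hrs/wk ≥ 20 ✓; dept Logistics ✓ → eligible.
Adoption Assistance — status intern ✗ (requires seasonal or temporary) → not eligible.
Equipment Allowance — service 401 days ≥ 90 days ✓; rating 3 ≥ 2 ✓; 40 hrs/wk ≥ 30 ✓; grade Band 5 ≥ Band 3 ✓ → eligible.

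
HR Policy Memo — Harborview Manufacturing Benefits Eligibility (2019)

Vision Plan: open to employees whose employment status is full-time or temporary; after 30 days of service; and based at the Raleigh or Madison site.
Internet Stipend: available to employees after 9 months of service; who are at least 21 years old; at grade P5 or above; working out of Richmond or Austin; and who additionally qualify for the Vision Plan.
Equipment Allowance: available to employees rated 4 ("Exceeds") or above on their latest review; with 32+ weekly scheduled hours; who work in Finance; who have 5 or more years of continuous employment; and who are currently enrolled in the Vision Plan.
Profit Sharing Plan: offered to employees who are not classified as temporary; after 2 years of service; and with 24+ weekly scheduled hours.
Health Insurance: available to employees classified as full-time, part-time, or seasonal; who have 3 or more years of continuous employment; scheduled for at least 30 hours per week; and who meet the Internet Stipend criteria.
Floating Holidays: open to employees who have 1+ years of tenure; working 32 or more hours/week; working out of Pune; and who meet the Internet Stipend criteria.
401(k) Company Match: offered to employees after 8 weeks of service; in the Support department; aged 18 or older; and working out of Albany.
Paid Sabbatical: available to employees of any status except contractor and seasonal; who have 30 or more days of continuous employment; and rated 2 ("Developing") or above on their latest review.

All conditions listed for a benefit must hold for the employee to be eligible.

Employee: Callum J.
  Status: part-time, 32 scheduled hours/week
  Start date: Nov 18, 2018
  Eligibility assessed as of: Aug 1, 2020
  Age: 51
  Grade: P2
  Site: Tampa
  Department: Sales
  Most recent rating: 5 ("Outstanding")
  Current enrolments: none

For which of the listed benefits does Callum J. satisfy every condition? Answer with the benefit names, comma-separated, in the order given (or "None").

Service from Nov 18, 2018 to Aug 1, 2020: 622 days.
Vision Plan — status part-time ✗ (requires full-time or temporary) → not eligible.
Internet Stipend — service 622 days ≥ 9 months (≈270 days) ✓; age 51 ≥ 21 ✓; grade P2 < P5 ✗ → not eligible.
Equipment Allowance — rating 5 ≥ 4 ✓; 32 hrs/wk ≥ 32 ✓; dept Sales ✗ → not eligible.
Profit Sharing Plan — status part-time ✓ (not excluded); service 622 days < 2 years (≈730 days) ✗ → not eligible.
Health Insurance — status part-time ✓; service 622 days < 3 years (≈1095 days) ✗ → not eligible.
Floating Holidays — service 622 days ≥ 1 year (≈365 days) ✓; 32 hrs/wk ≥ 32 ✓; site Tampa ✗ (not Pune) → not eligible.
401(k) Company Match — service 622 days ≥ 8 weeks (≈56 days) ✓; dept Sales ✗ → not eligible.
Paid Sabbatical — status part-time ✓ (not excluded); service 622 days ≥ 30 days ✓; rating 5 ≥ 2 ✓ → eligible.

Paid Sabbatical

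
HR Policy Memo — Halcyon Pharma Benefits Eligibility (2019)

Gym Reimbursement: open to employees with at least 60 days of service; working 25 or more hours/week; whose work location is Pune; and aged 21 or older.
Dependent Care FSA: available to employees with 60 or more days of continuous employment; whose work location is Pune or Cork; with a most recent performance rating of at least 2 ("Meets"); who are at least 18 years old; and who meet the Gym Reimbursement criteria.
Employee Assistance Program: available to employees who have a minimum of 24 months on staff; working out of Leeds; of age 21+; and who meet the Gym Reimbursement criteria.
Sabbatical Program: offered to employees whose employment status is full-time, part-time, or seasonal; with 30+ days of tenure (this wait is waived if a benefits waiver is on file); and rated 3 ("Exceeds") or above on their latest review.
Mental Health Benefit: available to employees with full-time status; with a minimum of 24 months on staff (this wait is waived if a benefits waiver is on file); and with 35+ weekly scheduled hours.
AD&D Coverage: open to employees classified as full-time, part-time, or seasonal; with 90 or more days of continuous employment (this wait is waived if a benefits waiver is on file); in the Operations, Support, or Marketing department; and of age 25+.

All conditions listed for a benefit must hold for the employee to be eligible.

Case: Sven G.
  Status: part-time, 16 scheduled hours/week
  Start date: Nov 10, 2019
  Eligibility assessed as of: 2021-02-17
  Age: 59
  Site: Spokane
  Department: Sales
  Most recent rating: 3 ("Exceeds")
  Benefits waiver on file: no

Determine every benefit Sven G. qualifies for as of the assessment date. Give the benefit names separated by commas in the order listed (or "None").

Service from Nov 10, 2019 to 2021-02-17: 465 days.
Gym Reimbursement — service 465 days ≥ 60 days ✓; 16 hrs/wk < 25 ✗ → not eligible.
Dependent Care FSA — service 465 days ≥ 60 days ✓; site Spokane ✗ (not Pune or Cork) → not eligible.
Employee Assistance Program — service 465 days < 24 months (≈720 days) ✗ → not eligible.
Sabbatical Program — status part-time ✓; no waiver, service 465 days ≥ 30 days ✓; rating 3 ≥ 3 ✓ → eligible.
Mental Health Benefit — status part-time ✗ (requires full-time) → not eligible.
AD&D Coverage — status part-time ✓; no waiver, service 465 days ≥ 90 days ✓; dept Sales ✗ → not eligible.

Sabbatical Program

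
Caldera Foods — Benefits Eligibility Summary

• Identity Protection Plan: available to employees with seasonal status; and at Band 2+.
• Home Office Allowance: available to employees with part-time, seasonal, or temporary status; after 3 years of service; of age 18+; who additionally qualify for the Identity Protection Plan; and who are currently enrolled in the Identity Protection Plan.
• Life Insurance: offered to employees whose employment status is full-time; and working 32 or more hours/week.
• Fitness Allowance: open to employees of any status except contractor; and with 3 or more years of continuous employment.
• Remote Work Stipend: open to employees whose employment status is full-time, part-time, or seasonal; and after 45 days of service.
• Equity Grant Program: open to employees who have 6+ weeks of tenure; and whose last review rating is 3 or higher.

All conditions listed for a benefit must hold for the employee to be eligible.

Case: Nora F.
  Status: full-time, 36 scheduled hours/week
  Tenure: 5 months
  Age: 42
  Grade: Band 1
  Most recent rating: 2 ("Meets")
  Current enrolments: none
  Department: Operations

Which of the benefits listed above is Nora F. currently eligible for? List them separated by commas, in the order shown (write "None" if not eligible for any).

Identity Protection Plan — status full-time ✗ (requires seasonal) → not eligible.
Home Office Allowance — status full-time ✗ (requires part-time, seasonal, or temporary) → not eligible.
Life Insurance — status full-time ✓; 36 hrs/wk ≥ 32 ✓ → eligible.
Fitness Allowance — status full-time ✓ (not excluded); service 5 months < 3 years (≈1095 days) ✗ → not eligible.
Remote Work Stipend — status full-time ✓; service 5 months ≥ 45 days ✓ → eligible.
Equity Grant Program — service 5 months ≥ 6 weeks (≈42 days) ✓; rating 2 < 3 ✗ → not eligible.

Life Insurance, Remote Work Stipend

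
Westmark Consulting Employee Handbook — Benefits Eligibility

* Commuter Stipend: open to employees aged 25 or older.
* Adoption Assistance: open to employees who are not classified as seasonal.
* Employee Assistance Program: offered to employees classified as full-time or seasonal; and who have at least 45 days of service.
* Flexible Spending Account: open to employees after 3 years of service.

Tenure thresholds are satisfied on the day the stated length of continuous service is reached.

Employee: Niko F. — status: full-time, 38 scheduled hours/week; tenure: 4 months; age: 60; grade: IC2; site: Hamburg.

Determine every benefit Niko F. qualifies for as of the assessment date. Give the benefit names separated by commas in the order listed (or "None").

Commuter Stipend, Adoption Assistance, Employee Assistance Program

Commuter Stipend — age 60 ≥ 25 ✓ → eligible.
Adoption Assistance — status full-time ✓ (not excluded) → eligible.
Employee Assistance Program — status full-time ✓; service 4 months ≥ 45 days ✓ → eligible.
Flexible Spending Account — service 4 months < 3 years (≈1095 days) ✗ → not eligible.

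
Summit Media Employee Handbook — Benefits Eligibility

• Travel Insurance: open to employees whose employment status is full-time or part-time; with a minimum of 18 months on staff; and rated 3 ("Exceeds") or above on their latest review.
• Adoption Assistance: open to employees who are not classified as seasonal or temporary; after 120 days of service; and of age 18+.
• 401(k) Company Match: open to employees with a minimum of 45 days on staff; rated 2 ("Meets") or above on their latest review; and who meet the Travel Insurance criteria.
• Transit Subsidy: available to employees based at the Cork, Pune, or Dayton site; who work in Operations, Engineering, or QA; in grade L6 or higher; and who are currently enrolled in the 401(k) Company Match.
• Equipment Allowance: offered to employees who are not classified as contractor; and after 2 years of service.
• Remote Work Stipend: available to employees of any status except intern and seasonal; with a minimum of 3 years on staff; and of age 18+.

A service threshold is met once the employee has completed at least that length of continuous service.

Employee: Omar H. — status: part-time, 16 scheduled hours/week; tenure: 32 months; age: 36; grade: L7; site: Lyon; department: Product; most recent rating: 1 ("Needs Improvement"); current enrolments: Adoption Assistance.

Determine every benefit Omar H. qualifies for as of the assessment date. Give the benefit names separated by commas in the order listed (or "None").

Adoption Assistance, Equipment Allowance

Travel Insurance — status part-time ✓; service 32 months ≥ 18 months ✓; rating 1 < 3 ✗ → not eligible.
Adoption Assistance — status part-time ✓ (not excluded); service 32 months ≥ 120 days ✓; age 36 ≥ 18 ✓ → eligible.
401(k) Company Match — service 32 months ≥ 45 days ✓; rating 1 < 2 ✗ → not eligible.
Transit Subsidy — site Lyon ✗ (not Cork, Pune, or Dayton) → not eligible.
Equipment Allowance — status part-time ✓ (not excluded); service 32 months ≥ 2 years (≈730 days) ✓ → eligible.
Remote Work Stipend — status part-time ✓ (not excluded); service 32 months < 3 years (≈1095 days) ✗ → not eligible.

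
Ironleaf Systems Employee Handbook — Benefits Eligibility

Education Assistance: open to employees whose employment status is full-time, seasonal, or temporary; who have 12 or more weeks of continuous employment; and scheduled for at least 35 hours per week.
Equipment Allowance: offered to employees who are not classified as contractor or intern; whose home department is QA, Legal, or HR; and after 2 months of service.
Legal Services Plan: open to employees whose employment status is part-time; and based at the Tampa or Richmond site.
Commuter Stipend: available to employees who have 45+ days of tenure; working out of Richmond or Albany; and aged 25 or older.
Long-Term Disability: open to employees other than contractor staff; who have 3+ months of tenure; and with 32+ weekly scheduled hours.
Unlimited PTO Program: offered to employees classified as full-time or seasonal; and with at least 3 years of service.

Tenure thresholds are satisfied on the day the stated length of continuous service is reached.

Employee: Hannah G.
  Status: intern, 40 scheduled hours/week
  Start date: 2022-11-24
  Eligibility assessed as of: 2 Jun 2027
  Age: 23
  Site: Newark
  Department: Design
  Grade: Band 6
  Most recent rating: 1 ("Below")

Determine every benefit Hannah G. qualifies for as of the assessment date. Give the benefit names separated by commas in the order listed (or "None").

Long-Term Disability

Service from 2022-11-24 to 2 Jun 2027: 1651 days.
Education Assistance — status intern ✗ (requires full-time, seasonal, or temporary) → not eligible.
Equipment Allowance — status intern ✗ (excluded) → not eligible.
Legal Services Plan — status intern ✗ (requires part-time) → not eligible.
Commuter Stipend — service 1651 days ≥ 45 days ✓; site Newark ✗ (not Richmond or Albany) → not eligible.
Long-Term Disability — status intern ✓ (not excluded); service 1651 days ≥ 3 months (≈90 days) ✓; 40 hrs/wk ≥ 32 ✓ → eligible.
Unlimited PTO Program — status intern ✗ (requires full-time or seasonal) → not eligible.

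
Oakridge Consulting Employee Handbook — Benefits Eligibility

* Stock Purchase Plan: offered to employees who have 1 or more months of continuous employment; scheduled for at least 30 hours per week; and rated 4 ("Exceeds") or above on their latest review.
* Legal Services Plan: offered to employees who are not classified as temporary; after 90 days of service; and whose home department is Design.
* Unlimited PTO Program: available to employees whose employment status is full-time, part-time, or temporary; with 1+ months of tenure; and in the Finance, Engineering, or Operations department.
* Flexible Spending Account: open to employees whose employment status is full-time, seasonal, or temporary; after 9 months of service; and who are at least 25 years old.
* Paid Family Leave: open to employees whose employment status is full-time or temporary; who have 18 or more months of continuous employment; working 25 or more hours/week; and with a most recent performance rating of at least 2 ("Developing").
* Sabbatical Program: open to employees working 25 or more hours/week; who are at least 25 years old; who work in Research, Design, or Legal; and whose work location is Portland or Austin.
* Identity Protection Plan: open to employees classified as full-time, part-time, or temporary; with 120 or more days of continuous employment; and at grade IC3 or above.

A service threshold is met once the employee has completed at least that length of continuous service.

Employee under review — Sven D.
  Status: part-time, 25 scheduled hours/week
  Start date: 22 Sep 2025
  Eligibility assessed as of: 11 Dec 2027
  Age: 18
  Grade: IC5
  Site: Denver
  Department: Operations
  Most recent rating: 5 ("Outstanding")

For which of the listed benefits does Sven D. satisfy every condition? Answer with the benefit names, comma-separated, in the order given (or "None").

Unlimited PTO Program, Identity Protection Plan

Service from 22 Sep 2025 to 11 Dec 2027: 810 days.
Stock Purchase Plan — service 810 days ≥ 1 month (≈30 days) ✓; 25 hrs/wk < 30 ✗ → not eligible.
Legal Services Plan — status part-time ✓ (not excluded); service 810 days ≥ 90 days ✓; dept Operations ✗ → not eligible.
Unlimited PTO Program — status part-time ✓; service 810 days ≥ 1 month (≈30 days) ✓; dept Operations ✓ → eligible.
Flexible Spending Account — status part-time ✗ (requires full-time, seasonal, or temporary) → not eligible.
Paid Family Leave — status part-time ✗ (requires full-time or temporary) → not eligible.
Sabbatical Program — 25 hrs/wk ≥ 25 ✓; age 18 < 25 ✗ → not eligible.
Identity Protection Plan — status part-time ✓; service 810 days ≥ 120 days ✓; grade IC5 ≥ IC3 ✓ → eligible.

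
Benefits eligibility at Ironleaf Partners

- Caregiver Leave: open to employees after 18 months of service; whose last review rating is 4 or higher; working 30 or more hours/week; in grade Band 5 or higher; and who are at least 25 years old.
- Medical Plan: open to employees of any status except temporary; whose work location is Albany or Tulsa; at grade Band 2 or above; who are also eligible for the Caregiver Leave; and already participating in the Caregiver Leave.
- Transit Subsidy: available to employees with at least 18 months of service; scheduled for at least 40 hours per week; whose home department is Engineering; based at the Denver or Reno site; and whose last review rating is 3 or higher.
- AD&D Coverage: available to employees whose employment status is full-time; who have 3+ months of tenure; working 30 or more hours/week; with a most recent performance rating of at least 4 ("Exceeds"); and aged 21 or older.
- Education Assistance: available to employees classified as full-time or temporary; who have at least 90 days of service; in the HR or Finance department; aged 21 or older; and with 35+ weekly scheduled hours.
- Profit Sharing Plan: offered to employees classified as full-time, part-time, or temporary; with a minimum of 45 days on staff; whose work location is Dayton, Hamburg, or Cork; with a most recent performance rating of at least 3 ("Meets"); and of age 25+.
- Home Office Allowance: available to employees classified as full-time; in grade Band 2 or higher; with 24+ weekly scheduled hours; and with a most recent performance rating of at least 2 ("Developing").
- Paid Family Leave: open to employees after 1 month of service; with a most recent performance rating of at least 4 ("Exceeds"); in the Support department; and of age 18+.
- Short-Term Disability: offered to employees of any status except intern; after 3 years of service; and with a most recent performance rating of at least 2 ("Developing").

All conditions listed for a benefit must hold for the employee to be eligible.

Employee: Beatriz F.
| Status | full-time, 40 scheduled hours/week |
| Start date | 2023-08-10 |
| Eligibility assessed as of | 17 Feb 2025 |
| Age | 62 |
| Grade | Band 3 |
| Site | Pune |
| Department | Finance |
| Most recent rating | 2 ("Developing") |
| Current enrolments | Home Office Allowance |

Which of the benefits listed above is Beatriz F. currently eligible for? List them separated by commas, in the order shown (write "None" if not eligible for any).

Education Assistance, Home Office Allowance

Service from 2023-08-10 to 17 Feb 2025: 557 days.
Caregiver Leave — service 557 days ≥ 18 months (≈540 days) ✓; rating 2 < 4 ✗ → not eligible.
Medical Plan — status full-time ✓ (not excluded); site Pune ✗ (not Albany or Tulsa) → not eligible.
Transit Subsidy — service 557 days ≥ 18 months (≈540 days) ✓; 40 hrs/wk ≥ 40 ✓; dept Finance ✗ → not eligible.
AD&D Coverage — status full-time ✓; service 557 days ≥ 3 months (≈90 days) ✓; 40 hrs/wk ≥ 30 ✓; rating 2 < 4 ✗ → not eligible.
Education Assistance — status full-time ✓; service 557 days ≥ 90 days ✓; dept Finance ✓; age 62 ≥ 21 ✓; 40 hrs/wk ≥ 35 ✓ → eligible.
Profit Sharing Plan — status full-time ✓; service 557 days ≥ 45 days ✓; site Pune ✗ (not Dayton, Hamburg, or Cork) → not eligible.
Home Office Allowance — status full-time ✓; grade Band 3 ≥ Band 2 ✓; 40 hrs/wk ≥ 24 ✓; rating 2 ≥ 2 ✓ → eligible.
Paid Family Leave — service 557 days ≥ 1 month (≈30 days) ✓; rating 2 < 4 ✗ → not eligible.
Short-Term Disability — status full-time ✓ (not excluded); service 557 days < 3 years (≈1095 days) ✗ → not eligible.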